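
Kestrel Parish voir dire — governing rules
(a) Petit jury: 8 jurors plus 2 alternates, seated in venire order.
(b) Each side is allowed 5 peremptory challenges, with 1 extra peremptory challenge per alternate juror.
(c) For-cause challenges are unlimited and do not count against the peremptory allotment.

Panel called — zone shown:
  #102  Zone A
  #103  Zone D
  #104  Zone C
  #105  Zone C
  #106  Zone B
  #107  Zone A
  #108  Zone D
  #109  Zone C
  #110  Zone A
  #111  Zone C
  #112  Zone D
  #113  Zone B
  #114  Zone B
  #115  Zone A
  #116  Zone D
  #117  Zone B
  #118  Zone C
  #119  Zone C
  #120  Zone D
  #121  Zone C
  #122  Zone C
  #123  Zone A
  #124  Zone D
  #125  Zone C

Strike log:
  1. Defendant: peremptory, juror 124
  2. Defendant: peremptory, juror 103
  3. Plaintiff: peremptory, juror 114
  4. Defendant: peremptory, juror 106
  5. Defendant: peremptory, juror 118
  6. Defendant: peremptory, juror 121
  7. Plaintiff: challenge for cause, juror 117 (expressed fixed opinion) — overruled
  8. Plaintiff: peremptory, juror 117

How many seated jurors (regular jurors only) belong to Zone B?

Removed: #103, #106, #114, #117, #118, #121, #124.
Seated jurors 1–8: #102, #104, #105, #107, #108, #109, #110, #111 (alternates #112, #113 not counted).
None of those are in Zone B → 0.

0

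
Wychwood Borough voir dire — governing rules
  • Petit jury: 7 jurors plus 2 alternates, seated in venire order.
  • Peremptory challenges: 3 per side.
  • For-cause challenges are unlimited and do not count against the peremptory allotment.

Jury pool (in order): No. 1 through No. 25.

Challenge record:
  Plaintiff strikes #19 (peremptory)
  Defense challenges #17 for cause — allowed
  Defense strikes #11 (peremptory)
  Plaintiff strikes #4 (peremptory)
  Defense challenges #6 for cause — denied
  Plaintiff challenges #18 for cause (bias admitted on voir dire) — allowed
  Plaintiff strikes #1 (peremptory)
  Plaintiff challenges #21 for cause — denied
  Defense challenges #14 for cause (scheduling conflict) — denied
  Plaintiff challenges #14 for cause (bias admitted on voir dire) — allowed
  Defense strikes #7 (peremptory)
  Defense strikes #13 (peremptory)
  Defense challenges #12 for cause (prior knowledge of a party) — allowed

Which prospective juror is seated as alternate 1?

Removed: #1, #4, #7, #11, #12, #13, #14, #17, #18, #19. (#6, #21 stay — for-cause denied.)
Filling seats in venire order through position 8: #2, #3, #5, #6, #8, #9, #10, #15.
So alternate 1 is #15.

15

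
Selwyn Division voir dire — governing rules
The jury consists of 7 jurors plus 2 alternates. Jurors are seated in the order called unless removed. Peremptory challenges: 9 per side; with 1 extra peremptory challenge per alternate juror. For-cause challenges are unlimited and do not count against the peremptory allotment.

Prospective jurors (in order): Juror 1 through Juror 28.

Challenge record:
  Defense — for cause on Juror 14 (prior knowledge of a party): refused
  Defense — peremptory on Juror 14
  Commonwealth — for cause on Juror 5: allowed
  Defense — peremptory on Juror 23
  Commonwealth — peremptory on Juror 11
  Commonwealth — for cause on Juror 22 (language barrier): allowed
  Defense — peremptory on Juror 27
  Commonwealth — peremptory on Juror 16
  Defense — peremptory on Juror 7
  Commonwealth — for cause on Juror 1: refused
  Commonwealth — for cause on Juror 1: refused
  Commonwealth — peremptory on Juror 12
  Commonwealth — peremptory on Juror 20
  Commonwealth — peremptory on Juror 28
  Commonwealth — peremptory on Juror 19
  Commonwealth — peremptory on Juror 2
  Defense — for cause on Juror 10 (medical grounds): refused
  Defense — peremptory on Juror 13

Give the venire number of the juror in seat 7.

Removed: #2, #5, #7, #11, #12, #13, #14, #16, #19, #20, #22, #23, #27, #28. (#1, #10 stay — for-cause denied.)
Seating in order: seats 1–7 → #1, #3, #4, #6, #8, #9, #10; alternates → #15, #17.
So seat 7 is #10.

10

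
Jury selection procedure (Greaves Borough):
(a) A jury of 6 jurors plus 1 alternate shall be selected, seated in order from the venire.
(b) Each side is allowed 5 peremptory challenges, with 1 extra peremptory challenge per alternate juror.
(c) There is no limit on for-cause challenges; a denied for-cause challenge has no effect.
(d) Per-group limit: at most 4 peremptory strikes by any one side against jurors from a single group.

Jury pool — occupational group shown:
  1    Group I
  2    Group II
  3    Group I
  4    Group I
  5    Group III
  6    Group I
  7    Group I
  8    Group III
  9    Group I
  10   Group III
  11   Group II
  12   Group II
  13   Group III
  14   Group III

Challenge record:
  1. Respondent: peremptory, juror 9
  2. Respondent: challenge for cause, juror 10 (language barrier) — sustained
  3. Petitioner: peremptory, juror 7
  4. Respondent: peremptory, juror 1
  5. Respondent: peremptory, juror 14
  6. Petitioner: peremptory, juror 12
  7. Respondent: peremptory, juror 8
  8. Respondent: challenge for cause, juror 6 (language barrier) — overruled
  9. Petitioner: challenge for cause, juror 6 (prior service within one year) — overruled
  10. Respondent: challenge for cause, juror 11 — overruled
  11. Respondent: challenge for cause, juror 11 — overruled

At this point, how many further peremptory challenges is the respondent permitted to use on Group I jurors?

2

Respondent peremptories so far: #9, #1, #14, #8 — 4 of 6 used, 2 left overall.
Against Group I: #9, #1 — 2 used; per-group cap 4 leaves 2.
Binding limit: min(2, 2) = 2.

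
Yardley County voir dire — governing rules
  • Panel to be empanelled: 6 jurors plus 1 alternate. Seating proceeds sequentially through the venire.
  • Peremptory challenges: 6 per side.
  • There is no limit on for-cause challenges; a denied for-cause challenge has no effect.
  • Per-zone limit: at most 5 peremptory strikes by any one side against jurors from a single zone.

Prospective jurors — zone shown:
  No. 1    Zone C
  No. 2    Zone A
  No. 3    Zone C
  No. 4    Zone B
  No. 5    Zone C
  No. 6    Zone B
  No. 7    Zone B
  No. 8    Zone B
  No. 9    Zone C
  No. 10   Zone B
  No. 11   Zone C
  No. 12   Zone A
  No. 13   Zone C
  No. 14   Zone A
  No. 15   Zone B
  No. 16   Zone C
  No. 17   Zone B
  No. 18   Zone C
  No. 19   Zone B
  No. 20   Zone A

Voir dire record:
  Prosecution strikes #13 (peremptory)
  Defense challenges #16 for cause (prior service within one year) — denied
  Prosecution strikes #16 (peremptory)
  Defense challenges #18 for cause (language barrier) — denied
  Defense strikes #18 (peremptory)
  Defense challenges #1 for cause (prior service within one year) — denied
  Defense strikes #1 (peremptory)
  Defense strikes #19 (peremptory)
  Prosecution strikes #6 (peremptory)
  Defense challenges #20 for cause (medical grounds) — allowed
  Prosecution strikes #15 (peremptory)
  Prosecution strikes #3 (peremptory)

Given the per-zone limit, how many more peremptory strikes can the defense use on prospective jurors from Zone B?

Defense peremptories so far: #18, #1, #19 — 3 of 6 used, 3 left overall.
Against Zone B: #19 — 1 used; per-zone cap 5 leaves 4.
Binding limit: min(3, 4) = 3.

3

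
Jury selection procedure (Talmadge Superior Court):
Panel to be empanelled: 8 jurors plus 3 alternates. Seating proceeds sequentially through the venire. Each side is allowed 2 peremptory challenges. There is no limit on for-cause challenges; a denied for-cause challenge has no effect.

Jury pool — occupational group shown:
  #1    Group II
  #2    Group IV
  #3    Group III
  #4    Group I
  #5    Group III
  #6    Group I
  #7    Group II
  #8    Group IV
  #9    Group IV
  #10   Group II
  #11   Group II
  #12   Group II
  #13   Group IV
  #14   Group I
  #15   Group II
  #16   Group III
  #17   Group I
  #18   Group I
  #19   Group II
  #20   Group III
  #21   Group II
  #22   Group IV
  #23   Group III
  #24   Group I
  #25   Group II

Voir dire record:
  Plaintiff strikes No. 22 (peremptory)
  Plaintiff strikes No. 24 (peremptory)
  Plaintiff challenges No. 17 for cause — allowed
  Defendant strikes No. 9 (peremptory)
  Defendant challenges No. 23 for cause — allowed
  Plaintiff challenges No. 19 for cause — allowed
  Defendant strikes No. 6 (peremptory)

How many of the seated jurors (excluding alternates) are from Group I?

1

Removed: #6, #9, #17, #19, #22, #23, #24.
Seated jurors 1–8: #1, #2, #3, #4, #5, #7, #8, #10 (alternates #11, #12, #13 not counted).
Of those, in Group I: #4 → 1.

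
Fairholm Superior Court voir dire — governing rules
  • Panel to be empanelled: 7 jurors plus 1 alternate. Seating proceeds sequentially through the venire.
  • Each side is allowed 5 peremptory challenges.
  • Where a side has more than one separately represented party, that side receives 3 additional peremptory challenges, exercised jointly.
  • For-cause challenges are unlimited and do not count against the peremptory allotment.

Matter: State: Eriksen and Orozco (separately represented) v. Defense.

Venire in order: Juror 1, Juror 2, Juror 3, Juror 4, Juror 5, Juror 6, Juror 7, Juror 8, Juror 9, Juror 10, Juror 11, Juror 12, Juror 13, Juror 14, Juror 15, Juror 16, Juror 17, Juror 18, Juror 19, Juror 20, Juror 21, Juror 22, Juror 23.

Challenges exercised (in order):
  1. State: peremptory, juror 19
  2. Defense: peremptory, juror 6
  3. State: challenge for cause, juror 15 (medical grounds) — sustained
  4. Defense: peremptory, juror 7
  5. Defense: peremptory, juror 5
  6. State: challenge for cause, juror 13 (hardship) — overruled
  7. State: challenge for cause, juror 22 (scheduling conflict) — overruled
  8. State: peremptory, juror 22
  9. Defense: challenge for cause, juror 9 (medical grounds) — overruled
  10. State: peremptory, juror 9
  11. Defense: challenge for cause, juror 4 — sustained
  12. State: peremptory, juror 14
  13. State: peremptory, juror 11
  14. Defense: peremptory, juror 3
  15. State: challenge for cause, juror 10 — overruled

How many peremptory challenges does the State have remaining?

State allotment: 5 base + 3 multi-party = 8.
State peremptories used: #19, #22, #9, #14, #11 — 5 (for-cause on #15, #13, #22, #10 don't count).
Remaining: 8 − 5 = 3.

3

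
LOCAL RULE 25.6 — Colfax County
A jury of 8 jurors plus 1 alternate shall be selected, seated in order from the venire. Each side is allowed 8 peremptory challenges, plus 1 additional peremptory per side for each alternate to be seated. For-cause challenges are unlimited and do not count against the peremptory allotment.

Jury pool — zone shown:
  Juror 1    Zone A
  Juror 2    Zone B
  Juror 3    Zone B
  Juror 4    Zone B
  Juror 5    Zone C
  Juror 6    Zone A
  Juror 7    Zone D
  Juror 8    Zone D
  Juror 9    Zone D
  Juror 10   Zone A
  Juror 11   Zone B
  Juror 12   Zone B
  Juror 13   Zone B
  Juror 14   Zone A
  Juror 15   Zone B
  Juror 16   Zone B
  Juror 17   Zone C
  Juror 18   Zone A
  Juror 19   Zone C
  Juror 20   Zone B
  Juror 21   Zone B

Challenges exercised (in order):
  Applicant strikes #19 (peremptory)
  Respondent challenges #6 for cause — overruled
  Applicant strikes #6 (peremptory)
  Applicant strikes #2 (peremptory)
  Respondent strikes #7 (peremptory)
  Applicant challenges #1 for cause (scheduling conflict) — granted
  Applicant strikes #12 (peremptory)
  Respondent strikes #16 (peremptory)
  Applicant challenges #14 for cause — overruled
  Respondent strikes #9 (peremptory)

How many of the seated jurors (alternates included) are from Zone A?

2

Removed: #1, #2, #6, #7, #9, #12, #16, #19.
Seated (9 incl. alternates): #3, #4, #5, #8, #10, #11, #13, #14, #15.
Of those, in Zone A: #10, #14 → 2.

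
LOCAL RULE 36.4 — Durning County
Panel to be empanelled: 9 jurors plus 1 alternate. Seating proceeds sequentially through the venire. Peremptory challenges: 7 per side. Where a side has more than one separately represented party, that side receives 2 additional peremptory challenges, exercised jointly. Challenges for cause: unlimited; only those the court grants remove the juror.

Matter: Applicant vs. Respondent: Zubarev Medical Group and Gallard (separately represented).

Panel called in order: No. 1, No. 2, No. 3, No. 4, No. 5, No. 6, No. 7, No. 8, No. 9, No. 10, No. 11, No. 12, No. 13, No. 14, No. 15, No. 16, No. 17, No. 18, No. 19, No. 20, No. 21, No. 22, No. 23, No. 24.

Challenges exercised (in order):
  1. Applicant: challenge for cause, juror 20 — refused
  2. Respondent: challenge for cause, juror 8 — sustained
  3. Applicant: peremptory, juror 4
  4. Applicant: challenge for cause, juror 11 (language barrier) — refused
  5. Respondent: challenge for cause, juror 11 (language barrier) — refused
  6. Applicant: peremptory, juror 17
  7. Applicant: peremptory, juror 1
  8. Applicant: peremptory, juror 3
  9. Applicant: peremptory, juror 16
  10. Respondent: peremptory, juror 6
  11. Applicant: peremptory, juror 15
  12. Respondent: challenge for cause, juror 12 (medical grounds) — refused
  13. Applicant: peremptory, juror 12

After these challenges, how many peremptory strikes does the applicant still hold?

Applicant allotment: 7.
Applicant peremptories used: #4, #17, #1, #3, #16, #15, #12 — 7 (for-cause on #20, #11 don't count).
Remaining: 7 − 7 = 0.

0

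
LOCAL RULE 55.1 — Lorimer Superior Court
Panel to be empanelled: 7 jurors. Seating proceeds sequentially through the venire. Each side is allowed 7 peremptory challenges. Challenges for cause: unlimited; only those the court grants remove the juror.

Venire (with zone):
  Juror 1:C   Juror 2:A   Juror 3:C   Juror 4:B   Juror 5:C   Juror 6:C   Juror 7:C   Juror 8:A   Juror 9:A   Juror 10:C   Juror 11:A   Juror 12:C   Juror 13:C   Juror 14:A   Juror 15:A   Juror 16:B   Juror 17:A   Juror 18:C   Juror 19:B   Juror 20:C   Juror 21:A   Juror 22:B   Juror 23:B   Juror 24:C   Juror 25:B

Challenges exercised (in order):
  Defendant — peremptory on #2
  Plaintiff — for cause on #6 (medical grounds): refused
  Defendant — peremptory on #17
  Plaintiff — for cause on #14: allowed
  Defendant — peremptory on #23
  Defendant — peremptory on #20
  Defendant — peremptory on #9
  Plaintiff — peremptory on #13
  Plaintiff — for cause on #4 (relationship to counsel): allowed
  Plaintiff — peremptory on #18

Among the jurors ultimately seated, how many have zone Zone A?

Removed: #2, #4, #9, #13, #14, #17, #18, #20, #23.
Seated jurors 1–7: #1, #3, #5, #6, #7, #8, #10.
Of those, in Zone A: #8 → 1.

1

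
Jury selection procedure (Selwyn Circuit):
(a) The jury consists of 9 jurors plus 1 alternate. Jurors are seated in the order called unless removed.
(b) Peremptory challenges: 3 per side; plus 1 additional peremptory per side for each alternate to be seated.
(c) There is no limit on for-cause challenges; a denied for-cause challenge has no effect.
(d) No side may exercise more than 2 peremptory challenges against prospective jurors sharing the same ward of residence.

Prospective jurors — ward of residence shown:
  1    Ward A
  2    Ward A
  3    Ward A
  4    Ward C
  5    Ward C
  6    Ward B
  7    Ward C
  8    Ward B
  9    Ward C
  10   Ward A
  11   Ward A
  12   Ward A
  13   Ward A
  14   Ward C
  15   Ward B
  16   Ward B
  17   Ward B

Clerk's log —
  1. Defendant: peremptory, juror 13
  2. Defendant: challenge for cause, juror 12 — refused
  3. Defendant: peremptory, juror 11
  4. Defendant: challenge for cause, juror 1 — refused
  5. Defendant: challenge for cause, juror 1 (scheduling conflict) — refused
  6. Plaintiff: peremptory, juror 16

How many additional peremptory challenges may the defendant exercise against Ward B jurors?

2

Defendant peremptories so far: #13, #11 — 2 of 4 used, 2 left overall.
Against Ward B: none yet — per-ward cap 2 leaves 2.
Binding limit: min(2, 2) = 2.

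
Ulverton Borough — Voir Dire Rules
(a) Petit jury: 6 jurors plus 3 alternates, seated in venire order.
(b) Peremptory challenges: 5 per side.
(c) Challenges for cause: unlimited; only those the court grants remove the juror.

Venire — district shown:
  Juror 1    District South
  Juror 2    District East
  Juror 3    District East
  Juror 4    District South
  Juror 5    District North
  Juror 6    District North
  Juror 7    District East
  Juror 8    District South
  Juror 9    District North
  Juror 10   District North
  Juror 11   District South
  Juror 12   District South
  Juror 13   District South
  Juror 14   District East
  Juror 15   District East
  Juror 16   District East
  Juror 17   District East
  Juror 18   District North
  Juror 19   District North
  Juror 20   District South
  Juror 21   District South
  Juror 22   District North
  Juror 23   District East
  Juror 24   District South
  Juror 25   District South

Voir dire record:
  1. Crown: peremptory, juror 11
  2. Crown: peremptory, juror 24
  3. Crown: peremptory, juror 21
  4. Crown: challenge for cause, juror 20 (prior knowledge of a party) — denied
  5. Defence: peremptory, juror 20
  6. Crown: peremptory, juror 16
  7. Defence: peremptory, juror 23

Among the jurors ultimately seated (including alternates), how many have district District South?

Removed: #11, #16, #20, #21, #23, #24.
Seated (9 incl. alternates): #1, #2, #3, #4, #5, #6, #7, #8, #9.
Of those, in District South: #1, #4, #8 → 3.

3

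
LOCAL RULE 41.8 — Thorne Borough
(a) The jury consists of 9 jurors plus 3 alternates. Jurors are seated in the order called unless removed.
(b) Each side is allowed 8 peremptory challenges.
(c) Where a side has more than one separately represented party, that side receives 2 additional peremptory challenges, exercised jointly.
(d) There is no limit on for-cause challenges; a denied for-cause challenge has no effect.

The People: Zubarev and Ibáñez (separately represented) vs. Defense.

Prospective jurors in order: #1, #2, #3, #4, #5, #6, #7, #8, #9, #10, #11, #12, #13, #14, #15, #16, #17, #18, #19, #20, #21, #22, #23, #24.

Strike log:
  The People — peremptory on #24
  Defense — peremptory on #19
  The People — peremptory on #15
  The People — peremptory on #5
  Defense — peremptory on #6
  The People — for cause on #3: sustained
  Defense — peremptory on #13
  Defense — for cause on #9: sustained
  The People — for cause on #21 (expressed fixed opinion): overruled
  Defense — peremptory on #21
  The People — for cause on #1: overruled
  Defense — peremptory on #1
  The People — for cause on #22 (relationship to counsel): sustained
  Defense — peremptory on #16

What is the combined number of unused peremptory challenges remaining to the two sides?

9

The People allotment: 8 base + 2 multi-party = 10. Defense allotment: 8.
The People peremptories used: #24, #15, #5 — 3 (for-cause on #3, #21, #1, #22 don't count).
Defense peremptories used: #19, #6, #13, #21, #1, #16 — 6 (the for-cause on #9 doesn't count).
Remaining: (10 − 3) + (8 − 6) = 9.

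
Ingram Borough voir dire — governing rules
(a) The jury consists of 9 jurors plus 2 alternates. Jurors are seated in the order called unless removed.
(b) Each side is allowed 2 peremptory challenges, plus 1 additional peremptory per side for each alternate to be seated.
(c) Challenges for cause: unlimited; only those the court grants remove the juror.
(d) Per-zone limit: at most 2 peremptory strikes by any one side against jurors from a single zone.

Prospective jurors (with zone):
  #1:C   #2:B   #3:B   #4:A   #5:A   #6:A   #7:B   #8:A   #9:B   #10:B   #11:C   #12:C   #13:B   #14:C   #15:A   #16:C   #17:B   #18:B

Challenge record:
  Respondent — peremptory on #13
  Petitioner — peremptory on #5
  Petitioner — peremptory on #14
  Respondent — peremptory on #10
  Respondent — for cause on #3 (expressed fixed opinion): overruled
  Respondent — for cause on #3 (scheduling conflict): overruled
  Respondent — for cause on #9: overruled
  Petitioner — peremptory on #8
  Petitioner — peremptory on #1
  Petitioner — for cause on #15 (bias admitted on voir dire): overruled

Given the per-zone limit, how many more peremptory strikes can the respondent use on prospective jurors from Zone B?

0

Respondent peremptories so far: #13, #10 — 2 of 4 used, 2 left overall.
Against Zone B: #13, #10 — 2 used; per-zone cap 2 leaves 0.
Binding limit: min(2, 0) = 0.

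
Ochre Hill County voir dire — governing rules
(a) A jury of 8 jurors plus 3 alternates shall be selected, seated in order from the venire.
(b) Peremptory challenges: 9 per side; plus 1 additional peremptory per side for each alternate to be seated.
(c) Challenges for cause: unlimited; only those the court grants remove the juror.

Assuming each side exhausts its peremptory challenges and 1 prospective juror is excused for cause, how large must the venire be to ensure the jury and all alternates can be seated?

Seats to fill: 8 + 3 alternates = 11.
Peremptories: 9 + 1×3 = 12 per side × 2 sides = 24.
For-cause removals: 1.
Minimum venire: 11 + 24 + 1 = 36.

36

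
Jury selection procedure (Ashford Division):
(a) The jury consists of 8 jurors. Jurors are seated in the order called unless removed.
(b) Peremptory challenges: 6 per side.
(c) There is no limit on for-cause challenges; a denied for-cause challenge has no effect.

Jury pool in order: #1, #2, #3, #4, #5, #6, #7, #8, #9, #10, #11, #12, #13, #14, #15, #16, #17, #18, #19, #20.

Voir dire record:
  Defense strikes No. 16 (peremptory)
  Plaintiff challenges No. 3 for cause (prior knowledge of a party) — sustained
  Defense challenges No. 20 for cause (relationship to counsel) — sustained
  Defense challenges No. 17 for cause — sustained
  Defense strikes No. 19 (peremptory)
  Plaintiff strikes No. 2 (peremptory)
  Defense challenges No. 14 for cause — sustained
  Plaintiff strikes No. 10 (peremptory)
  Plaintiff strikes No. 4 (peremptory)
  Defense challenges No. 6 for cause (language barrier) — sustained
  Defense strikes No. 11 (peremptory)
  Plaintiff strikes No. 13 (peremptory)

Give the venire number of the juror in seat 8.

18

Removed: #2, #3, #4, #6, #10, #11, #13, #14, #16, #17, #19, #20.
Seating in order: seats 1–8 → #1, #5, #7, #8, #9, #12, #15, #18.
So seat 8 is #18.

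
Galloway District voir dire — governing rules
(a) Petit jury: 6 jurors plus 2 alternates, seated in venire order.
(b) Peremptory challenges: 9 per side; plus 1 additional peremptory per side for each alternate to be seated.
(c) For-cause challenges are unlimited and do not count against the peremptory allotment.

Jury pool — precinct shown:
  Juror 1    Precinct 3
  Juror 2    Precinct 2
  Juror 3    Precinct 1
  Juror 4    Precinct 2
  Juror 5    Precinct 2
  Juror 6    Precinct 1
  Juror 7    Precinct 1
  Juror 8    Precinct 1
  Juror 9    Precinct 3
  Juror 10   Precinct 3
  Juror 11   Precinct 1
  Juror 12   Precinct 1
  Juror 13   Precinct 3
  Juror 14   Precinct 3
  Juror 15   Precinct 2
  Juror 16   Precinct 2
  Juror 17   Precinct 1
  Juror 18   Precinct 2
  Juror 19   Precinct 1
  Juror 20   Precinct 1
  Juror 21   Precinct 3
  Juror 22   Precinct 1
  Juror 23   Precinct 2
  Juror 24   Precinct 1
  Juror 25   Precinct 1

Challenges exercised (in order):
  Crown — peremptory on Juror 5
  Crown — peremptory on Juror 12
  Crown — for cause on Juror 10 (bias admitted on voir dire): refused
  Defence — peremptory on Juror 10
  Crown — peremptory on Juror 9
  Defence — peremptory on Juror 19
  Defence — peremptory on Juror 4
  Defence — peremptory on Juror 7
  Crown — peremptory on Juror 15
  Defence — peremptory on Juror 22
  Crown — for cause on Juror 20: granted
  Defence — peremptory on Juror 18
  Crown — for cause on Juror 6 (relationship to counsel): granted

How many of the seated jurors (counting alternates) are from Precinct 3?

3

Removed: #4, #5, #6, #7, #9, #10, #12, #15, #18, #19, #20, #22.
Seated (8 incl. alternates): #1, #2, #3, #8, #11, #13, #14, #16.
Of those, in Precinct 3: #1, #13, #14 → 3.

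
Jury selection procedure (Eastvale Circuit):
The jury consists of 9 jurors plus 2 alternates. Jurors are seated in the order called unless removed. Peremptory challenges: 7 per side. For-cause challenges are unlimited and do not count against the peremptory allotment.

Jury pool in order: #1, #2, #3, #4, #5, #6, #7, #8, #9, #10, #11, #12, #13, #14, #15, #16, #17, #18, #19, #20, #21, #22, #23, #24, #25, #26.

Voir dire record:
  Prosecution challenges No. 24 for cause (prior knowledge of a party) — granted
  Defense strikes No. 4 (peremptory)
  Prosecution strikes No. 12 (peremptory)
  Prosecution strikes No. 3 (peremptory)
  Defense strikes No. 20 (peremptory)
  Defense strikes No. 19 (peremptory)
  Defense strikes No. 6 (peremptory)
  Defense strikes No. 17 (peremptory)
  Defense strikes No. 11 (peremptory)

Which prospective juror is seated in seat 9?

Removed: #3, #4, #6, #11, #12, #17, #19, #20, #24.
Filling seats in venire order through position 9: #1, #2, #5, #7, #8, #9, #10, #13, #14.
So seat 9 is #14.

14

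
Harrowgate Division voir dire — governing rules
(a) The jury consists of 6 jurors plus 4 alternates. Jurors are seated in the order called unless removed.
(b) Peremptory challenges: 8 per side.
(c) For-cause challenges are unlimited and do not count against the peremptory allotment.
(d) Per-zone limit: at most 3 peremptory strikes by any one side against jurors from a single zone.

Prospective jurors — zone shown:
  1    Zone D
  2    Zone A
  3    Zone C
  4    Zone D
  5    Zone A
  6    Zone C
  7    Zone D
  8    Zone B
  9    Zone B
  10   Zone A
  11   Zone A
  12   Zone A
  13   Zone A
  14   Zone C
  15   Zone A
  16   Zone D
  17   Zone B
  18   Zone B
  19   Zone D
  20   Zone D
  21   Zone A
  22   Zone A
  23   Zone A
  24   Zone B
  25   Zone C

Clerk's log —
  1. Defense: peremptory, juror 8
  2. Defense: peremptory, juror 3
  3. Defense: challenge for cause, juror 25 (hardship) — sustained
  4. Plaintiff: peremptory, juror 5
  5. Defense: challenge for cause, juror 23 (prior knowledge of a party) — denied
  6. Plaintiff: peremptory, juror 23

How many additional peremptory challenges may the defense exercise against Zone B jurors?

2

Defense peremptories so far: #8, #3 — 2 of 8 used, 6 left overall.
Against Zone B: #8 — 1 used; per-zone cap 3 leaves 2.
Binding limit: min(6, 2) = 2.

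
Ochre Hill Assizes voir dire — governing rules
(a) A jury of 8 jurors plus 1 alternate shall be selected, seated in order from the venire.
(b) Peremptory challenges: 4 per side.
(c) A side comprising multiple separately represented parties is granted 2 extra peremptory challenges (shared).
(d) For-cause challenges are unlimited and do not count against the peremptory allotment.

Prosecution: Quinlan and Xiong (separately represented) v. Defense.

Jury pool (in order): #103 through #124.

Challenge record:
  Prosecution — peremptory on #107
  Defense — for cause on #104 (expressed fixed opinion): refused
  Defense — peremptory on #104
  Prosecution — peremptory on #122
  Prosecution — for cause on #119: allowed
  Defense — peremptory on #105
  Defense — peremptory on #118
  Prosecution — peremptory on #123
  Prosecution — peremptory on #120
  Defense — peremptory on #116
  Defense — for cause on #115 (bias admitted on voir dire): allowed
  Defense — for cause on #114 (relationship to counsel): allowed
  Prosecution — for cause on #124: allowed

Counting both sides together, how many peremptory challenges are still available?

Prosecution allotment: 4 base + 2 multi-party = 6. Defense allotment: 4.
Prosecution peremptories used: #107, #122, #123, #120 — 4 (for-cause on #119, #124 don't count).
Defense peremptories used: #104, #105, #118, #116 — 4 (for-cause on #104, #115, #114 don't count).
Remaining: (6 − 4) + (4 − 4) = 2.

2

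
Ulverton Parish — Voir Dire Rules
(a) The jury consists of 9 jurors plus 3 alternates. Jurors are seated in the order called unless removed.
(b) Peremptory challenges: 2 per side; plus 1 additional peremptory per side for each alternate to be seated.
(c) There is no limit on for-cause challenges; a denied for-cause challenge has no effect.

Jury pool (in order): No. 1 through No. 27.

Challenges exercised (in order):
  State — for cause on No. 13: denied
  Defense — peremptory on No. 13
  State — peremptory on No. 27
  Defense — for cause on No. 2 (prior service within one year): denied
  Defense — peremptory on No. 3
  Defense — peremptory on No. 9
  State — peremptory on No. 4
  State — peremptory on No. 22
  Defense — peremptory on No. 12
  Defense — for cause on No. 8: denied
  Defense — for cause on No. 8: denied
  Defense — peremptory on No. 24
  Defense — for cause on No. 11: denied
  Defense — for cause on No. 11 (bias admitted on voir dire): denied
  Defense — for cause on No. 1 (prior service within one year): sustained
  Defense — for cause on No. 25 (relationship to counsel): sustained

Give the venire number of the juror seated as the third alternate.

18

Removed: #1, #3, #4, #9, #12, #13, #22, #24, #25, #27. (#2, #8, #11 stay — for-cause denied.)
Seating in order: seats 1–9 → #2, #5, #6, #7, #8, #10, #11, #14, #15; alternates → #16, #17, #18.
So alternate 3 is #18.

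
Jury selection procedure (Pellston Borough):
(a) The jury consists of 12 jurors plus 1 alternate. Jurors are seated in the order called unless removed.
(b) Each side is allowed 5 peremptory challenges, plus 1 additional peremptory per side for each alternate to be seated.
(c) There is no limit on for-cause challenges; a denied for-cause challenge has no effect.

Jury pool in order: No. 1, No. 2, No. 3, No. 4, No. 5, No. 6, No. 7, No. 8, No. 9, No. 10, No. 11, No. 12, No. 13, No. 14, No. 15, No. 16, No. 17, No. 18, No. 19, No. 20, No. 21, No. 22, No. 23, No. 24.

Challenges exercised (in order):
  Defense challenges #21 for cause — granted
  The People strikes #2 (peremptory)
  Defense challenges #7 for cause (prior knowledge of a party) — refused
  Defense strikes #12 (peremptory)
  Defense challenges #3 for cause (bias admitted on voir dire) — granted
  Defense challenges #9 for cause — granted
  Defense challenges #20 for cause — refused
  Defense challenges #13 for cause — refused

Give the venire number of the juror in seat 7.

Removed: #2, #3, #9, #12, #21. (#7, #13, #20 stay — for-cause denied.)
Seating in order: seats 1–12 → #1, #4, #5, #6, #7, #8, #10, #11, #13, #14, #15, #16; alternates → #17.
So seat 7 is #10.

10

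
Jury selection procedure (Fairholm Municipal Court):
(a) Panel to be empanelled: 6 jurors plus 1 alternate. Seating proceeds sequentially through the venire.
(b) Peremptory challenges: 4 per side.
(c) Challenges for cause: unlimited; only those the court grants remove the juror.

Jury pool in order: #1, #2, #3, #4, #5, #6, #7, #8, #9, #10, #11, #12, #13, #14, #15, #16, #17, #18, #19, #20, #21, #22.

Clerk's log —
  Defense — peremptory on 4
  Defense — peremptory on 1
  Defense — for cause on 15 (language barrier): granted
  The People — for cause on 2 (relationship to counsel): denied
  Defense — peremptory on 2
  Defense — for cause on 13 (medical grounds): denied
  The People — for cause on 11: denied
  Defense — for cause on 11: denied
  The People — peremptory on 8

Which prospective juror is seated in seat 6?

10

Removed: #1, #2, #4, #8, #15. (#11, #13 stay — for-cause denied.)
Seating in order: seats 1–6 → #3, #5, #6, #7, #9, #10; alternates → #11.
So seat 6 is #10.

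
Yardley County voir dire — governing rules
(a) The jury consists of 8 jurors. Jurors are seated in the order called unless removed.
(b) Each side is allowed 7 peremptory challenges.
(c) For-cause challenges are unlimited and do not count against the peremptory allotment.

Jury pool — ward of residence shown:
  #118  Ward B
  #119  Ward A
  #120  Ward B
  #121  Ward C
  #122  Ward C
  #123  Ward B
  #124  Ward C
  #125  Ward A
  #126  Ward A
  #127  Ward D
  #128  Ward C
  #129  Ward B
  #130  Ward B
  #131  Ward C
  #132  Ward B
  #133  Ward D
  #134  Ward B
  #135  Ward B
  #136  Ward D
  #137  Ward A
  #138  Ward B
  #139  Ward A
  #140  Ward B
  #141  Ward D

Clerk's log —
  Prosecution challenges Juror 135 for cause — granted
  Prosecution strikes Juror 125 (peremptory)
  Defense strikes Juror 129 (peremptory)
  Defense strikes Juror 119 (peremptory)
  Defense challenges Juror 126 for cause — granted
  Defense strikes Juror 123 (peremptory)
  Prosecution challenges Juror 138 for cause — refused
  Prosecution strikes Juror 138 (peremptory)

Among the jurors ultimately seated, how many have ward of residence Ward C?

4

Removed: #119, #123, #125, #126, #129, #135, #138.
Seated jurors 1–8: #118, #120, #121, #122, #124, #127, #128, #130.
Of those, in Ward C: #121, #122, #124, #128 → 4.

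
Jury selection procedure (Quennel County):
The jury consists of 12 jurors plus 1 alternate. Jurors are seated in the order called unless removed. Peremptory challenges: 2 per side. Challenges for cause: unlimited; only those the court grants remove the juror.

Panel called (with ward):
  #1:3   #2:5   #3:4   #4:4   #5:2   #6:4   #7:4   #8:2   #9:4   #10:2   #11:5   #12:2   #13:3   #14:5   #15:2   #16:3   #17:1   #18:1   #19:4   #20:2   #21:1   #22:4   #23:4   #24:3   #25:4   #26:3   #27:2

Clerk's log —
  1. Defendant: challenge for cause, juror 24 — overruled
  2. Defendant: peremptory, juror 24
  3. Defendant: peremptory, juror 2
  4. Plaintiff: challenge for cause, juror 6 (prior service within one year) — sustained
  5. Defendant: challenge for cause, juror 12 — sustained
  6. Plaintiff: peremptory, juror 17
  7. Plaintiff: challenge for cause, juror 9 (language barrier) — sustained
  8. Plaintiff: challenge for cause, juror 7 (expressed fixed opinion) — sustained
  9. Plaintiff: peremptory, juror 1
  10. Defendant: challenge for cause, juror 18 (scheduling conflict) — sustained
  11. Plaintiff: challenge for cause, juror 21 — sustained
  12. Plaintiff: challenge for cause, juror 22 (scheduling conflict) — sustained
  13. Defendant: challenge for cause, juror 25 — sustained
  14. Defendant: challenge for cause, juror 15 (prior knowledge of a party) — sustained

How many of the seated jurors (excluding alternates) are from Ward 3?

Removed: #1, #2, #6, #7, #9, #12, #15, #17, #18, #21, #22, #24, #25.
Seated jurors 1–12: #3, #4, #5, #8, #10, #11, #13, #14, #16, #19, #20, #23 (alternates #26 not counted).
Of those, in Ward 3: #13, #16 → 2.

2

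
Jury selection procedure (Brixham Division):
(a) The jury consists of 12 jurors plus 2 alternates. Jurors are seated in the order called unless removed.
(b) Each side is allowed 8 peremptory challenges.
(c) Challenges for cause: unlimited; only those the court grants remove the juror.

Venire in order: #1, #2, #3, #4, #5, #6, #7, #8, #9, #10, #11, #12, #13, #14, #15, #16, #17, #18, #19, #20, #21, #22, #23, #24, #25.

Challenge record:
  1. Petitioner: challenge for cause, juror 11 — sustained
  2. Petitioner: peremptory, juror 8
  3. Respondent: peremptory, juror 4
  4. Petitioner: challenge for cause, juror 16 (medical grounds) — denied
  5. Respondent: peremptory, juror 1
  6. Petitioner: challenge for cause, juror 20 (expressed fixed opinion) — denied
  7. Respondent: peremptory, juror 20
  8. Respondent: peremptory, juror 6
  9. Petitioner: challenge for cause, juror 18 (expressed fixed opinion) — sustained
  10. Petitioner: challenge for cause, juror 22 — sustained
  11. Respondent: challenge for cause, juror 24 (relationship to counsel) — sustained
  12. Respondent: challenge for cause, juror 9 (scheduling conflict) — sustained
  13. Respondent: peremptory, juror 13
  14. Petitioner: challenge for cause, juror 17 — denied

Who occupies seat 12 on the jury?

Removed: #1, #4, #6, #8, #9, #11, #13, #18, #20, #22, #24. (#16, #17 stay — for-cause denied.)
Seating in order: seats 1–12 → #2, #3, #5, #7, #10, #12, #14, #15, #16, #17, #19, #21; alternates → #23, #25.
So seat 12 is #21.

21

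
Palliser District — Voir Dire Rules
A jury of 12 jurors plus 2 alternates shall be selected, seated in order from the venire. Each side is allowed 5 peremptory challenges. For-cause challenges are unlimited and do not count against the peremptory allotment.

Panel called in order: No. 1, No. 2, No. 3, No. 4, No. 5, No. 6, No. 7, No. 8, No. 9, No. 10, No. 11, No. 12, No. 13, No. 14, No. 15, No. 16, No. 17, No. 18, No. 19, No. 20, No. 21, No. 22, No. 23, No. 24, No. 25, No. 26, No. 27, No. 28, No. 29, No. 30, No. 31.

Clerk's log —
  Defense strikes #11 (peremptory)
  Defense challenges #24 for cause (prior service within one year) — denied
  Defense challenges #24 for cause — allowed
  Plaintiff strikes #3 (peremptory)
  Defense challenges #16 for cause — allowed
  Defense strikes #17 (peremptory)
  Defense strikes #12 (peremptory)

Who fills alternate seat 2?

Removed: #3, #11, #12, #16, #17, #24.
Seating in order: seats 1–12 → #1, #2, #4, #5, #6, #7, #8, #9, #10, #13, #14, #15; alternates → #18, #19.
So alternate 2 is #19.

19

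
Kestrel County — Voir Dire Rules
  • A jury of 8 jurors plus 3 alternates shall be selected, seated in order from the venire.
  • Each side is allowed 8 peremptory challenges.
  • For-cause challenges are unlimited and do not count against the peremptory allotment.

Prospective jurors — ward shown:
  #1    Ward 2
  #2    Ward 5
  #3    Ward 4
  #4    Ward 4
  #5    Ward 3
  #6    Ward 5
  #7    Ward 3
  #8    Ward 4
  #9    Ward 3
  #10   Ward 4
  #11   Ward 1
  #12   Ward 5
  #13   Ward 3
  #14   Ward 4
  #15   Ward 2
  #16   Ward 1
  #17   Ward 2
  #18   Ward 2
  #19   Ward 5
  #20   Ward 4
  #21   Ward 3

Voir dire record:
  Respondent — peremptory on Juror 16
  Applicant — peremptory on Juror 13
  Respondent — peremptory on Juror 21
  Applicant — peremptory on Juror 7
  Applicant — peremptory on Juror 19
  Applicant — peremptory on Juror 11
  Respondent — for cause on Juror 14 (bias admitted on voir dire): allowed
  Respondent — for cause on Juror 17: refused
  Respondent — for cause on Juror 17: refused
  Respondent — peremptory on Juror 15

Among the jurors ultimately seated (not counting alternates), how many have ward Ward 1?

0

Removed: #7, #11, #13, #14, #15, #16, #19, #21.
Seated jurors 1–8: #1, #2, #3, #4, #5, #6, #8, #9 (alternates #10, #12, #17 not counted).
None of those are in Ward 1 → 0.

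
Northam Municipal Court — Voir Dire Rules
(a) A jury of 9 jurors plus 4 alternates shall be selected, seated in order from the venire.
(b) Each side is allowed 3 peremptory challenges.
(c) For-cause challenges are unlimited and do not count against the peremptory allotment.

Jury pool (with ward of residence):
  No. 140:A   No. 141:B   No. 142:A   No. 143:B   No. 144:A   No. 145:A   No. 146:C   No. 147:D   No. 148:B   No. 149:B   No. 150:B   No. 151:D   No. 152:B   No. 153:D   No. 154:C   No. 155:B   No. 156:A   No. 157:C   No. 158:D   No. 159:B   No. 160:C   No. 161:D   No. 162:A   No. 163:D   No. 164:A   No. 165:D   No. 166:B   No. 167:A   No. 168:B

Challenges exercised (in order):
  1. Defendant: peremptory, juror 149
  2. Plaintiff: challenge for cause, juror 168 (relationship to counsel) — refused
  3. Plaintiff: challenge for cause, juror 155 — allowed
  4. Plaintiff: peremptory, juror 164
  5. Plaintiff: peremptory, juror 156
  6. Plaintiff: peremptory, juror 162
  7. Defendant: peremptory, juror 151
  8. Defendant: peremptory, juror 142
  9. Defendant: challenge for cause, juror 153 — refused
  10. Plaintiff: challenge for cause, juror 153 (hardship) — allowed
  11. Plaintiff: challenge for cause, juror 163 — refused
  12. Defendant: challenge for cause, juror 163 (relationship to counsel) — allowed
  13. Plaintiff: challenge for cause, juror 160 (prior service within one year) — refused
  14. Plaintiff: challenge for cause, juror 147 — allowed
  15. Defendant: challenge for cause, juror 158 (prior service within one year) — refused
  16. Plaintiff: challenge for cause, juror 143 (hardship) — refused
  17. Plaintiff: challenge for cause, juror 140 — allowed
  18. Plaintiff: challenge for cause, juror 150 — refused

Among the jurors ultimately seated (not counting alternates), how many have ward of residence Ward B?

Removed: #140, #142, #147, #149, #151, #153, #155, #156, #162, #163, #164.
Seated jurors 1–9: #141, #143, #144, #145, #146, #148, #150, #152, #154 (alternates #157, #158, #159, #160 not counted).
Of those, in Ward B: #141, #143, #148, #150, #152 → 5.

5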